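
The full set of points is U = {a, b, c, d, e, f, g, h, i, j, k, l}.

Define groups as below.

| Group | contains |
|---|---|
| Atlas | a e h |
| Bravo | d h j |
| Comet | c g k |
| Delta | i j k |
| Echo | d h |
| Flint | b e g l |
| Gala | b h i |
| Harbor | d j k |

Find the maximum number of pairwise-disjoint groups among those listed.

Delta, Echo, Flint are pairwise disjoint (Delta={i,j,k}; Echo={d,h}; Flint={b,e,g,l}).
Every remaining group overlaps one of these, and no 4 of the listed groups are pairwise disjoint, so 3 is the maximum.

3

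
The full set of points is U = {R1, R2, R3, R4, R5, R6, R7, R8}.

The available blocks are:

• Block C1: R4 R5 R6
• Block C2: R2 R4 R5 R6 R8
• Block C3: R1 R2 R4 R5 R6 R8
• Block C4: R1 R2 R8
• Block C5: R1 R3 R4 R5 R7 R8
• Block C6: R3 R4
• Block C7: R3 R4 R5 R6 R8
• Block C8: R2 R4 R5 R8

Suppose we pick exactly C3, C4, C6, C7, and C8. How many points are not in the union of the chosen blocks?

1

Union of C3, C4, C6, C7, C8 = {R1, R2, R3, R4, R5, R6, R8}.
Not covered: R7 — 1 point.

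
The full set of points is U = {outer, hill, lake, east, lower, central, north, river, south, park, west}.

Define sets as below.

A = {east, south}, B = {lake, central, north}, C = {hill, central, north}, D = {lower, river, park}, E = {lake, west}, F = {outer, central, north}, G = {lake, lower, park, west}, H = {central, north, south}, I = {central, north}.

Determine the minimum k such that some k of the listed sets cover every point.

5

A, C, D, F, and G cover everything between them: the union {outer, hill, lake, east, lower, central, north, river, south, park, west} is all of U.
No 4 of the 9 sets cover everything (all 126 combinations miss at least one point), so 5 is optimal.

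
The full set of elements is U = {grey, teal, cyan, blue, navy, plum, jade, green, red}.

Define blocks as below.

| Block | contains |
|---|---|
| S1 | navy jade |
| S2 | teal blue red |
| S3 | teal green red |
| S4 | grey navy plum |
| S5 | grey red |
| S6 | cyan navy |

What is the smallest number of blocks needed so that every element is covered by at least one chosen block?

S1, S2, S3, S4, and S6 cover everything between them: the union {grey, teal, cyan, blue, navy, plum, jade, green, red} is all of U.
No 4 of the 6 blocks cover everything (all 15 combinations miss at least one element), so 5 is optimal.

5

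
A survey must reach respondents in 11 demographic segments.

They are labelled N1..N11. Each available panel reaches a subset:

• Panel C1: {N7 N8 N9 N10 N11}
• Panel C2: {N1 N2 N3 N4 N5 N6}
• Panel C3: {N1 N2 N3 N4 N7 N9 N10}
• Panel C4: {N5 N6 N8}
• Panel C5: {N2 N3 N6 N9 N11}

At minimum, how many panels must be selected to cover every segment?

C1 and C2 together: C1 ∪ C2 = {N1, N2, N3, N4, N5, N6, N7, N8, N9, N10, N11} — every segment is covered.
No single panel has all 11 segments (the largest, C3, has 7), so 2 is optimal.

2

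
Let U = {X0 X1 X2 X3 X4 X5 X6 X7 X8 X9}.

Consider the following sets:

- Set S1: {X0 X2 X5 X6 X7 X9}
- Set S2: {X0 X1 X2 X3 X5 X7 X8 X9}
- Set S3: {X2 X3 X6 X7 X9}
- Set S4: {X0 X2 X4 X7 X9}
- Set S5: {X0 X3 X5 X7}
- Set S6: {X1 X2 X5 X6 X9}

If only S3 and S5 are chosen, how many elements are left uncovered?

Union of S3, S5 = {X0, X2, X3, X5, X6, X7, X9}.
Not covered: X1, X4, X8 — 3 elements.

3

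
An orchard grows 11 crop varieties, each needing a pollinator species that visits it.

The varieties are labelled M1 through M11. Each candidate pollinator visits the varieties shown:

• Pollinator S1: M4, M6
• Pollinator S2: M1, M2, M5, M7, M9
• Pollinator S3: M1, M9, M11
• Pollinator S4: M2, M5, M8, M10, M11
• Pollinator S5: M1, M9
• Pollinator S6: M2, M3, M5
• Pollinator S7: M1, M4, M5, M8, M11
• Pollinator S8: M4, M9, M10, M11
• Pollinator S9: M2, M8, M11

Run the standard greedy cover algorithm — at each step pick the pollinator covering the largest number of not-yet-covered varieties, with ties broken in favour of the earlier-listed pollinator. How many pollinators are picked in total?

Greedy: pick S2 (covers 5 new) → pick S4 (covers 3 new) → pick S1 (covers 2 new) → pick S6 (covers 1 new). Total picks: 4.

4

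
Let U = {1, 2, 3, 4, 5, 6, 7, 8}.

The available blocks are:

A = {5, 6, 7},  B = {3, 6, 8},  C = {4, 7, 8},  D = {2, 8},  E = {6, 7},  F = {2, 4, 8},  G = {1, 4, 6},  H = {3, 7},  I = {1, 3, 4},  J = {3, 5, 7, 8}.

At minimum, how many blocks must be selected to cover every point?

Take {F, G, J}. Their union is {1, 2, 3, 4, 5, 6, 7, 8}, which is all 8 points.
No 2 of the 10 blocks cover everything (all 45 combinations miss at least one point), so 3 is optimal.

3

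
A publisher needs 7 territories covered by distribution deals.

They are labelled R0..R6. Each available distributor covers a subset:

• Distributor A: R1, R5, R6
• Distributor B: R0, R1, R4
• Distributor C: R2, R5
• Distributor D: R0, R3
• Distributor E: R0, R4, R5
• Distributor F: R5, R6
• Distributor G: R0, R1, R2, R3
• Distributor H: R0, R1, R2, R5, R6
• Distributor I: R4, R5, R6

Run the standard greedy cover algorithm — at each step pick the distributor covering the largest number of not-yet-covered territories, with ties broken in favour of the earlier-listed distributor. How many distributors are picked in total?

3

Greedy: pick H (covers 5 new) → pick B (covers 1 new) → pick D (covers 1 new). Total picks: 3.
(The true minimum cover uses only 2 distributors, so greedy is not optimal here.)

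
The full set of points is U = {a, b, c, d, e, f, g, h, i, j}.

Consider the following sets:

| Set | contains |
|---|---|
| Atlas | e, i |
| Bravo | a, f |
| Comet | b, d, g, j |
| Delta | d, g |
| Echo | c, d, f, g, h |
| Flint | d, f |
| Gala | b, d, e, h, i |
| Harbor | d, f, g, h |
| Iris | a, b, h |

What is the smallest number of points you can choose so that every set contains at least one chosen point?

3

The 3 points {a, d, e} hit every set.
The sets Atlas, Bravo, Delta are pairwise disjoint, so any hitting set needs a separate point for each — at least 3. Hence 3 is optimal.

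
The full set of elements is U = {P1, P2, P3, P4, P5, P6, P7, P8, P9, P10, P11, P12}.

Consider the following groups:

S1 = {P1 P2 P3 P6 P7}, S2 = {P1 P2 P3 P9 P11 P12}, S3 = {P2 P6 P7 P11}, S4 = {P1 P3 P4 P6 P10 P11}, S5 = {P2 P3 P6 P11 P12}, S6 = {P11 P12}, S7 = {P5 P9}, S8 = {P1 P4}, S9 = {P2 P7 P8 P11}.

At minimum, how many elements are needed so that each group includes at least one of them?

3

H = {P1, P5, P11} meets every group (each contains at least one member of H), and |H| = 3.
The groups S7, S8, S9 are pairwise disjoint, so any hitting set needs a separate element for each — at least 3. Hence 3 is optimal.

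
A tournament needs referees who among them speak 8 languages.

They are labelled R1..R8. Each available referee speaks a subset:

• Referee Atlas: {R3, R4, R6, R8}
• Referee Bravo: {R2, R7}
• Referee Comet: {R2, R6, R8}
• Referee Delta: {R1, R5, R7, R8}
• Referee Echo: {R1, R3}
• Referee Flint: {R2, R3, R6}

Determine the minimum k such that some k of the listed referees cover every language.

3

Take {Atlas, Bravo, Delta}. Their union is {R1, R2, R3, R4, R5, R6, R7, R8}, which is all 8 languages.
Only Atlas contains R4, so Atlas is forced; the remaining 4 languages need at least 2 more referees (each remaining referee adds at most 3) — so at least 3 referees are needed, and 3 is optimal.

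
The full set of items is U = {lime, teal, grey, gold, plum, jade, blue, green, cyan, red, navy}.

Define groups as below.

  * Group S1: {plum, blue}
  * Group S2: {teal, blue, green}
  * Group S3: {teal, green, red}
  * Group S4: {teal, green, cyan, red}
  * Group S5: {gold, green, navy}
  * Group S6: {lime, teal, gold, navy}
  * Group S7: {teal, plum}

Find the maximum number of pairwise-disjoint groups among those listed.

2

S1, S6 are pairwise disjoint (S1={plum,blue}; S6={lime,teal,gold,navy}).
Every remaining group overlaps one of these, and no 3 of the listed groups are pairwise disjoint, so 2 is the maximum.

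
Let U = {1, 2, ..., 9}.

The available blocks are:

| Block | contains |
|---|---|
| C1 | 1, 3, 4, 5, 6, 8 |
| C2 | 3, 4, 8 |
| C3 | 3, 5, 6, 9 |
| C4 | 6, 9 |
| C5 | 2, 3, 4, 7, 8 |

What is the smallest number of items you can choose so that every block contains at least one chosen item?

2

The 2 items {6, 8} hit every block.
The blocks C4, C5 are pairwise disjoint, so any hitting set needs a separate item for each — at least 2. Hence 2 is optimal.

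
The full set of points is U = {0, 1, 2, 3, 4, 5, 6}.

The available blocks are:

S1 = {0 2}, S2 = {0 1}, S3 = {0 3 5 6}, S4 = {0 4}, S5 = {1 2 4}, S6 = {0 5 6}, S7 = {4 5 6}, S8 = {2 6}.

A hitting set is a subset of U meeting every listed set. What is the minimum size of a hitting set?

3

Take H = {0, 4, 6}. Each listed block contains at least one of these, so H is a hitting set of size 3.
No choice of 2 points meets every block, so 3 is the minimum.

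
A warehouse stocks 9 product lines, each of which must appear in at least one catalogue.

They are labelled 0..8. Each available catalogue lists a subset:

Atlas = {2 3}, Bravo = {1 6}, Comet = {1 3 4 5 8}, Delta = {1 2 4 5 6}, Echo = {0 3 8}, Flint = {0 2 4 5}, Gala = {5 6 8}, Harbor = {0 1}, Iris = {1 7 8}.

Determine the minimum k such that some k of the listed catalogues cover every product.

3

Take {Delta, Echo, Iris}. Their union is {0, 1, 2, 3, 4, 5, 6, 7, 8}, which is all 9 products.
Only Iris contains 7, so Iris is forced; the remaining 6 products need at least 2 more catalogues (each remaining catalogue adds at most 4) — so at least 3 catalogues are needed, and 3 is optimal.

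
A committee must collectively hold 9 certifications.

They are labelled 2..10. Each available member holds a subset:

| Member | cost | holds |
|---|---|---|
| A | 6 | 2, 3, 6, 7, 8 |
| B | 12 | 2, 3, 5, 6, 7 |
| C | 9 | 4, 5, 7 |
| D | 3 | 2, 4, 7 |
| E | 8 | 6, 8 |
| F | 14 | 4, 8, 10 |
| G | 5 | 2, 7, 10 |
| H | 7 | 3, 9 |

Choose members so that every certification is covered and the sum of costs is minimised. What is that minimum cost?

27

A, C, G, H together cover every certification (A ∪ C ∪ G ∪ H = {2, 3, 4, 5, 6, 7, 8, 9, 10}); total cost 6 + 9 + 5 + 7 = 27.
The greedy pick D, A, G, H, C costs 30; no covering selection beats 27.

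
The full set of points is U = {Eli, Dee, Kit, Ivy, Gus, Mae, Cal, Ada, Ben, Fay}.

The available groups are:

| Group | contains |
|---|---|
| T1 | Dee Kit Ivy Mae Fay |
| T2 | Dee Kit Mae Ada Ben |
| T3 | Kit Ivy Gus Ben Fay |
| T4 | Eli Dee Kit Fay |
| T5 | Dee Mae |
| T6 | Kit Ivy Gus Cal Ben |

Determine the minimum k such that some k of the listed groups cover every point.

T2, T4, and T6 cover everything between them: the union {Eli, Dee, Kit, Ivy, Gus, Mae, Cal, Ada, Ben, Fay} is all of U.
Only T4 contains Eli, so T4 is forced; the remaining 6 points need at least 2 more groups (each remaining group adds at most 4) — so at least 3 groups are needed, and 3 is optimal.

3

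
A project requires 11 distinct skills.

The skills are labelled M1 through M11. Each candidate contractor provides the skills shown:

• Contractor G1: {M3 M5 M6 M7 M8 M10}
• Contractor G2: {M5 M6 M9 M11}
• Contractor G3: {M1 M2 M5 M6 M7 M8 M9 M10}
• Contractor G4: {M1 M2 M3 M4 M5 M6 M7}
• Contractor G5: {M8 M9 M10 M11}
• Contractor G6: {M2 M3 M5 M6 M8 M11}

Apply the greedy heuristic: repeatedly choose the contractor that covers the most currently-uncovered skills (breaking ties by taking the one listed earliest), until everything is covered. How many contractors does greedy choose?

3

Greedy: pick G3 (covers 8 new) → pick G4 (covers 2 new) → pick G2 (covers 1 new). Total picks: 3.
(The true minimum cover uses only 2 contractors, so greedy is not optimal here.)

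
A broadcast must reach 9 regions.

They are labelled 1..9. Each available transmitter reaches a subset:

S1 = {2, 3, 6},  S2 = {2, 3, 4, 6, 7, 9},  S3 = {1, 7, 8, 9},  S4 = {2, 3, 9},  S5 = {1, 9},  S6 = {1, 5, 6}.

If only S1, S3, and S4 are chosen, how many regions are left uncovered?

Union of S1, S3, S4 = {1, 2, 3, 6, 7, 8, 9}.
Not covered: 4, 5 — 2 regions.

2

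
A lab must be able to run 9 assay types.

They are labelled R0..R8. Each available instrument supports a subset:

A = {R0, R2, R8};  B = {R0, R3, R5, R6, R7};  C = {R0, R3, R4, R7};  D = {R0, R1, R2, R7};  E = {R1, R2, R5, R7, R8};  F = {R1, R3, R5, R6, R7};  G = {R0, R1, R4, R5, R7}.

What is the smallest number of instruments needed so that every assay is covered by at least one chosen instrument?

A and F and G together: A ∪ F ∪ G = {R0, R1, R2, R3, R4, R5, R6, R7, R8} — every assay is covered.
No 2 of the 7 instruments cover everything (all 21 combinations miss at least one assay), so 3 is optimal.

3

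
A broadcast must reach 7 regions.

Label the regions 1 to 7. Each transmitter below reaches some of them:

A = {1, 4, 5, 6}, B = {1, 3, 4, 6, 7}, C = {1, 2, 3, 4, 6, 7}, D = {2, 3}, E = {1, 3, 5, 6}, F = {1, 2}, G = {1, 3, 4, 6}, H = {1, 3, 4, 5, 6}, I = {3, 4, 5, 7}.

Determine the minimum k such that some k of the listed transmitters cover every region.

A and C together: A ∪ C = {1, 2, 3, 4, 5, 6, 7} — every region is covered.
No single transmitter has all 7 regions (the largest, C, has 6), so 2 is optimal.

2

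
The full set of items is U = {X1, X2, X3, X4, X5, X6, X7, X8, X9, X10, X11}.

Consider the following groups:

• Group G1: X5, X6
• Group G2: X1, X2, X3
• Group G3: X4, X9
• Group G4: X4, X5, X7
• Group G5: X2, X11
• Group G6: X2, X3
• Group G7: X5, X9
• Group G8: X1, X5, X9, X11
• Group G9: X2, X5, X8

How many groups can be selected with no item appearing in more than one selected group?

3

G1, G3, G6 are pairwise disjoint (G1={X5,X6}; G3={X4,X9}; G6={X2,X3}).
Every remaining group overlaps one of these, and no 4 of the listed groups are pairwise disjoint, so 3 is the maximum.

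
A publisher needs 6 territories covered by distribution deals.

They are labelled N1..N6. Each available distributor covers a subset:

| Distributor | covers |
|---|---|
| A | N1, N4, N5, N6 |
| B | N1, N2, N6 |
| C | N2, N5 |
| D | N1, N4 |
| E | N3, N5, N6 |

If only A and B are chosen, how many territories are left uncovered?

Union of A, B = {N1, N2, N4, N5, N6}.
Not covered: N3 — 1 territory.

1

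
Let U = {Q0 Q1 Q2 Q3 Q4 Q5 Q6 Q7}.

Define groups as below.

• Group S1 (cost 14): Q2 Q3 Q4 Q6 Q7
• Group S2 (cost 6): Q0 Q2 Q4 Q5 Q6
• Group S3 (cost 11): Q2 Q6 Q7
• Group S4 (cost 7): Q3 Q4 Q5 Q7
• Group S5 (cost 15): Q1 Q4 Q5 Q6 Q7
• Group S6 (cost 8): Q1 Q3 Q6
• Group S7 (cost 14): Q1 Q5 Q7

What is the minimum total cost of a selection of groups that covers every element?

S2, S4, S6 together cover every element (S2 ∪ S4 ∪ S6 = {Q0, Q1, Q2, Q3, Q4, Q5, Q6, Q7}); total cost 6 + 7 + 8 = 21.
No covering selection has total cost below 21.

21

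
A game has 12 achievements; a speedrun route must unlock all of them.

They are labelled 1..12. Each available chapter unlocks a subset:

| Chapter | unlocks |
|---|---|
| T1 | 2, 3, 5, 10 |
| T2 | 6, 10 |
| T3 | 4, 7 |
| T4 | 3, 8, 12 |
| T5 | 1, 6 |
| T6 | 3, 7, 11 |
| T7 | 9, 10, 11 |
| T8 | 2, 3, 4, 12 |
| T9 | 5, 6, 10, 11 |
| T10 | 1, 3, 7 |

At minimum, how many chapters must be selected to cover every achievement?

5

Take {T1, T3, T4, T5, T7}. Their union is {1, 2, 3, 4, 5, 6, 7, 8, 9, 10, 11, 12}, which is all 12 achievements.
No 4 of the 10 chapters cover everything (all 210 combinations miss at least one achievement), so 5 is optimal.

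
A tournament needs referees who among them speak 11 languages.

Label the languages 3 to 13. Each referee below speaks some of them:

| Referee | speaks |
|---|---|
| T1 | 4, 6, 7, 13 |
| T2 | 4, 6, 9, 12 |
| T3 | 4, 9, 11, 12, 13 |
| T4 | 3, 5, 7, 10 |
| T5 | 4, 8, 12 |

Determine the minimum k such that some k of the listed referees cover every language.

4

Take {T1, T3, T4, T5}. Their union is {3, 4, 5, 6, 7, 8, 9, 10, 11, 12, 13}, which is all 11 languages.
No 3 of the 5 referees cover everything (all 10 combinations miss at least one language), so 4 is optimal.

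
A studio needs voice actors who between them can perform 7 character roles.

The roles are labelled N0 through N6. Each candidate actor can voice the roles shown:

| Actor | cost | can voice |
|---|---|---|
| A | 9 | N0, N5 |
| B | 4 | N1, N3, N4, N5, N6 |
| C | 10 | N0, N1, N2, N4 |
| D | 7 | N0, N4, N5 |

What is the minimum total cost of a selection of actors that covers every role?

B, C together cover every role (B ∪ C = {N0, N1, N2, N3, N4, N5, N6}); total cost 4 + 10 = 14.
No covering selection has total cost below 14.

14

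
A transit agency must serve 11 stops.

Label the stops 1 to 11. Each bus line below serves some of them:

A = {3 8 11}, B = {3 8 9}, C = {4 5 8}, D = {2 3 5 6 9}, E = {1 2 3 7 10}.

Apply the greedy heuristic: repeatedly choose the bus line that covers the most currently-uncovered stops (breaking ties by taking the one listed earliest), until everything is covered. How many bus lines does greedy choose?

Greedy: pick D (covers 5 new) → pick E (covers 3 new) → pick A (covers 2 new) → pick C (covers 1 new). Total picks: 4.

4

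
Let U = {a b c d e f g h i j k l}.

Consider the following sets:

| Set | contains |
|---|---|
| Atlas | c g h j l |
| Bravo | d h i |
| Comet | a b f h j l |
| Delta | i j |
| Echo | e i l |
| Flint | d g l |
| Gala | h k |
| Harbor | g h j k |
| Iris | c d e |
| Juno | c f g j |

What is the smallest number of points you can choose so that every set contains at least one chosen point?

The 4 points {c, i, k, l} hit every set.
No choice of 3 points meets every set, so 4 is the minimum.

4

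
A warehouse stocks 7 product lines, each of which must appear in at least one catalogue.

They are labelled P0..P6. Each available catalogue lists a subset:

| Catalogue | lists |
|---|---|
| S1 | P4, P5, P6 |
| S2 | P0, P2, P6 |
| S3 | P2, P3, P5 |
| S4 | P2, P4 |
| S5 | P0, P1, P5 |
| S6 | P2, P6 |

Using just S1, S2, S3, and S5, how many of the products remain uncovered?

Union of S1, S2, S3, S5 = {P0, P1, P2, P3, P4, P5, P6} — that's every product, so 0 are uncovered.

0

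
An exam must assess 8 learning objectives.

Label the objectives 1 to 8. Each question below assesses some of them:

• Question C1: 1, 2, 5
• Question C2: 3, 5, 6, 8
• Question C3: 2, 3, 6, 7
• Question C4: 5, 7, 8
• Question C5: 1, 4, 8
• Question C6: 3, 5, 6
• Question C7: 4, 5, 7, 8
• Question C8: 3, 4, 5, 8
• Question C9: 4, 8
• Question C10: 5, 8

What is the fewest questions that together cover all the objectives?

3

C3 and C5 and C7 together: C3 ∪ C5 ∪ C7 = {1, 2, 3, 4, 5, 6, 7, 8} — every objective is covered.
No 2 of the 10 questions cover everything (all 45 combinations miss at least one objective), so 3 is optimal.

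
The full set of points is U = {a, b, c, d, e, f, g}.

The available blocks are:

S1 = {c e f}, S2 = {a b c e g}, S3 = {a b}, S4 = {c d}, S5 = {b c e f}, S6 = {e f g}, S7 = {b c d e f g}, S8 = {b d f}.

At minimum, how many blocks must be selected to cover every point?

2

S2 and S7 together: S2 ∪ S7 = {a, b, c, d, e, f, g} — every point is covered.
No single block has all 7 points (the largest, S7, has 6), so 2 is optimal.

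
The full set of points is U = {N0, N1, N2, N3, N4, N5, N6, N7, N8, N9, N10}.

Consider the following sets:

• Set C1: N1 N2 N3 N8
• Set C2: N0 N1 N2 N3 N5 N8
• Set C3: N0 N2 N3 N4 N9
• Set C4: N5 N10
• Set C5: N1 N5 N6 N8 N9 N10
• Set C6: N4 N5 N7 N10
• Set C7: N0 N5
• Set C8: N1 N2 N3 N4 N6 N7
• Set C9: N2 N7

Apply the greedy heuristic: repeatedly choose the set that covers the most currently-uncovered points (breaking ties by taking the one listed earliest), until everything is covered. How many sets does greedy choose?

3

Greedy: pick C2 (covers 6 new) → pick C5 (covers 3 new) → pick C6 (covers 2 new). Total picks: 3.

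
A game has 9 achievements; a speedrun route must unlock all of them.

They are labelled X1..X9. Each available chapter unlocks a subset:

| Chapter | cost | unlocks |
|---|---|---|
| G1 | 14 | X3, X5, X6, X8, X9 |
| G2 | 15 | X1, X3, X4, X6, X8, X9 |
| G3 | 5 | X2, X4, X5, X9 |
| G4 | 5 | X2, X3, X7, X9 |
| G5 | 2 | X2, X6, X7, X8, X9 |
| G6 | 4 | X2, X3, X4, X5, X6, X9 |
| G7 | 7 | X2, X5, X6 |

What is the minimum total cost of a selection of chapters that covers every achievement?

21

G2, G5, G6 together cover every achievement (G2 ∪ G5 ∪ G6 = {X1, X2, X3, X4, X5, X6, X7, X8, X9}); total cost 15 + 2 + 4 = 21.
No covering selection has total cost below 21.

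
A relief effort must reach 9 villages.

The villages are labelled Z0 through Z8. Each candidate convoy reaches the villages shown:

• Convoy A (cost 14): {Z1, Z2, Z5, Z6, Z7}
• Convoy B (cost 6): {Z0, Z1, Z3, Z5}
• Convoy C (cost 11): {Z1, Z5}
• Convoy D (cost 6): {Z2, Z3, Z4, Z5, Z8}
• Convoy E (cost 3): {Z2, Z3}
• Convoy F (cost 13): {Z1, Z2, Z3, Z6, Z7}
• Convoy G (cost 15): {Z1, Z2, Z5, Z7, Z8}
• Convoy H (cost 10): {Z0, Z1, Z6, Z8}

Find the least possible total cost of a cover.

25

B, D, F together cover every village (B ∪ D ∪ F = {Z0, Z1, Z2, Z3, Z4, Z5, Z6, Z7, Z8}); total cost 6 + 6 + 13 = 25.
No covering selection has total cost below 25.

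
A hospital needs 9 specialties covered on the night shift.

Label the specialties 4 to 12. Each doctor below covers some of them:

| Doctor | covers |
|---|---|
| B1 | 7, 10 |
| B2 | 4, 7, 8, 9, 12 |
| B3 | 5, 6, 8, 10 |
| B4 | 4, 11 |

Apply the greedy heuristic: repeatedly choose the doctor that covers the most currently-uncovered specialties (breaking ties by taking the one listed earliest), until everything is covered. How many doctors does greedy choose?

Greedy: pick B2 (covers 5 new) → pick B3 (covers 3 new) → pick B4 (covers 1 new). Total picks: 3.

3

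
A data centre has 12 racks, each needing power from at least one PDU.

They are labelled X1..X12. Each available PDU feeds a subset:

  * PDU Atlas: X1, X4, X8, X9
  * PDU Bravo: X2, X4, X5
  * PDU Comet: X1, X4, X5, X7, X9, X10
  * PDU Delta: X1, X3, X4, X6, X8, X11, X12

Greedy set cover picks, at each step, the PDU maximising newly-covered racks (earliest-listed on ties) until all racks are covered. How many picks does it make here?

Greedy: pick Delta (covers 7 new) → pick Comet (covers 4 new) → pick Bravo (covers 1 new). Total picks: 3.

3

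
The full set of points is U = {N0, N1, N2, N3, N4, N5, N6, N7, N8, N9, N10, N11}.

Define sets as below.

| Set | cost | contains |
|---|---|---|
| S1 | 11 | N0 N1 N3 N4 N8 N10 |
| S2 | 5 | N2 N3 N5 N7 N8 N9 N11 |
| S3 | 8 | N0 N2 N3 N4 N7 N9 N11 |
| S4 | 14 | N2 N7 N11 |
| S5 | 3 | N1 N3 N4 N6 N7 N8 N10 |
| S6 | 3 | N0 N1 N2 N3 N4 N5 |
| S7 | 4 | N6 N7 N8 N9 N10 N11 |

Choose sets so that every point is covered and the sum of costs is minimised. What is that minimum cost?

S6, S7 together cover every point (S6 ∪ S7 = {N0, N1, N2, N3, N4, N5, N6, N7, N8, N9, N10, N11}); total cost 3 + 4 = 7.
The greedy pick S5, S6, S7 costs 10; no covering selection beats 7.

7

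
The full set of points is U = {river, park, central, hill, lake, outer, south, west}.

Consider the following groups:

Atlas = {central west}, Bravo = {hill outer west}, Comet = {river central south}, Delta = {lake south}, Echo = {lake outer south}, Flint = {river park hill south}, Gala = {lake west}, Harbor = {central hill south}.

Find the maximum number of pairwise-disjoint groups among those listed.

2

Bravo, Comet are pairwise disjoint (Bravo={hill,outer,west}; Comet={river,central,south}).
Every remaining group overlaps one of these, and no 3 of the listed groups are pairwise disjoint, so 2 is the maximum.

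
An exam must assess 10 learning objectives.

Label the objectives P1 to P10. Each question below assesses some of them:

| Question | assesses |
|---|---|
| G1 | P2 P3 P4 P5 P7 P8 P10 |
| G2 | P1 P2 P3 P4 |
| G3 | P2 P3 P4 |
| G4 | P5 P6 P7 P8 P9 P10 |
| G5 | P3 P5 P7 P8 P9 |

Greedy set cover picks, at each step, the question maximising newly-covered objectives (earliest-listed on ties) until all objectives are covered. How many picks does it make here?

3

Greedy: pick G1 (covers 7 new) → pick G4 (covers 2 new) → pick G2 (covers 1 new). Total picks: 3.
(The true minimum cover uses only 2 questions, so greedy is not optimal here.)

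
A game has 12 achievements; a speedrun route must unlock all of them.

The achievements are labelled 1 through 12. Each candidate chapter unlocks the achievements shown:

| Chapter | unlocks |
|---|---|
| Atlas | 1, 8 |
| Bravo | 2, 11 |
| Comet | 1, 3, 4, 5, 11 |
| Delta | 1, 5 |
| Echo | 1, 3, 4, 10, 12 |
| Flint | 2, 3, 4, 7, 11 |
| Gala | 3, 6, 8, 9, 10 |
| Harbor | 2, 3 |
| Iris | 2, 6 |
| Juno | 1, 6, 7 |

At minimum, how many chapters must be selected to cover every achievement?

4

Comet and Echo and Flint and Gala together: Comet ∪ Echo ∪ Flint ∪ Gala = {1, 2, 3, 4, 5, 6, 7, 8, 9, 10, 11, 12} — every achievement is covered.
Only Echo contains 12, so Echo is forced; the remaining 7 achievements need at least 3 more chapters (each remaining chapter adds at most 3) — so at least 4 chapters are needed, and 4 is optimal.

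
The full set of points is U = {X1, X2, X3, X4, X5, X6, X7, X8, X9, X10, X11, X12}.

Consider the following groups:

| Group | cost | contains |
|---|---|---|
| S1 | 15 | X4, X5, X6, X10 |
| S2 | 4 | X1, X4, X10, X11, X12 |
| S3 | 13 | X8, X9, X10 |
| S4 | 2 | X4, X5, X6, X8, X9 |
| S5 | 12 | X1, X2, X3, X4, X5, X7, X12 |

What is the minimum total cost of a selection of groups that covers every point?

S2, S4, S5 together cover every point (S2 ∪ S4 ∪ S5 = {X1, X2, X3, X4, X5, X6, X7, X8, X9, X10, X11, X12}); total cost 4 + 2 + 12 = 18.
No covering selection has total cost below 18.

18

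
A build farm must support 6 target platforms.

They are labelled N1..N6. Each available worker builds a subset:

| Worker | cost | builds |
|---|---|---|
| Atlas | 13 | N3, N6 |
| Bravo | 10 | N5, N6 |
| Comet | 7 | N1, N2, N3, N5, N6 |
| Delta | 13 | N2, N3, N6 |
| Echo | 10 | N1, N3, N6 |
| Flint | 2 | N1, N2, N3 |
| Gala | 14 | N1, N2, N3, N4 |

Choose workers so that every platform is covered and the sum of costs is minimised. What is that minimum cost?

21

Comet, Gala together cover every platform (Comet ∪ Gala = {N1, N2, N3, N4, N5, N6}); total cost 7 + 14 = 21.
The greedy pick Flint, Comet, Gala costs 23; no covering selection beats 21.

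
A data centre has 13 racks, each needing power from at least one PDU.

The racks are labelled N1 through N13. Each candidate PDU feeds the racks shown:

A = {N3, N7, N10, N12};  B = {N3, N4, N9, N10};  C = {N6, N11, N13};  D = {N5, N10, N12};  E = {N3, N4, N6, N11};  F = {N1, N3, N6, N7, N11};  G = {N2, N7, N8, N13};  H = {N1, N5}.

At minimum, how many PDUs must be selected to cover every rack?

4

Take {B, D, F, G}. Their union is {N1, N2, N3, N4, N5, N6, N7, N8, N9, N10, N11, N12, N13}, which is all 13 racks.
Only G contains N2, so G is forced; the remaining 9 racks need at least 3 more PDUs (each remaining PDU adds at most 4) — so at least 4 PDUs are needed, and 4 is optimal.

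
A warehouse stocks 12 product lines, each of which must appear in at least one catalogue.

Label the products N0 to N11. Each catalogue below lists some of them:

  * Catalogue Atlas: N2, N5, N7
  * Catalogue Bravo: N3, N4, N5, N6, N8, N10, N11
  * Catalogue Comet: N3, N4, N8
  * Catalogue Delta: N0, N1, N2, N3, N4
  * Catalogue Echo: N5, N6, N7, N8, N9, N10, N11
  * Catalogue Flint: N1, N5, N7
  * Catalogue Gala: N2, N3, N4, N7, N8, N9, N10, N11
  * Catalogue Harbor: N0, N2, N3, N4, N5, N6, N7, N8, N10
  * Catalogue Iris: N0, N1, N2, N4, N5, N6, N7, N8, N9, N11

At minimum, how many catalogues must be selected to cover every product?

Take {Delta, Echo}. Their union is {N0, N1, N2, N3, N4, N5, N6, N7, N8, N9, N10, N11}, which is all 12 products.
No single catalogue has all 12 products (the largest, Iris, has 10), so 2 is optimal.

2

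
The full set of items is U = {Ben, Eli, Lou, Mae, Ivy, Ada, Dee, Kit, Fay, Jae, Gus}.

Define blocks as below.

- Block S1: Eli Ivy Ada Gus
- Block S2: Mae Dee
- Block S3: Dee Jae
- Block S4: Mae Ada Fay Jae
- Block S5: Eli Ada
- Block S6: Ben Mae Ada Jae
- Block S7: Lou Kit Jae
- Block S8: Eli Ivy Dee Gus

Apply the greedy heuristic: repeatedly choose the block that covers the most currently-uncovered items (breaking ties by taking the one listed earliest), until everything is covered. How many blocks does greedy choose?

5

Greedy: pick S1 (covers 4 new) → pick S4 (covers 3 new) → pick S7 (covers 2 new) → pick S2 (covers 1 new) → pick S6 (covers 1 new). Total picks: 5.
(The true minimum cover uses only 4 blocks, so greedy is not optimal here.)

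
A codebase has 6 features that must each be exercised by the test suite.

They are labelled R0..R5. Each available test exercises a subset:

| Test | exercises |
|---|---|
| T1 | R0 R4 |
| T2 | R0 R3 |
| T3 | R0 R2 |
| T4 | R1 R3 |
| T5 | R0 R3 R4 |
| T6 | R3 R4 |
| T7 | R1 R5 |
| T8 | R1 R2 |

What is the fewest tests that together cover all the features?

T5 and T7 and T8 together: T5 ∪ T7 ∪ T8 = {R0, R1, R2, R3, R4, R5} — every feature is covered.
Only T7 contains R5, so T7 is forced; the remaining 4 features need at least 2 more tests (each remaining test adds at most 3) — so at least 3 tests are needed, and 3 is optimal.

3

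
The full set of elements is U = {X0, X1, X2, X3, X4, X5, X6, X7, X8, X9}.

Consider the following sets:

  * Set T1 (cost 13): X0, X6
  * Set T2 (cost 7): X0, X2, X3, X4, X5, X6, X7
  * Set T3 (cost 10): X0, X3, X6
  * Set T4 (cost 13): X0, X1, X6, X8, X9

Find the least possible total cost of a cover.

T2, T4 together cover every element (T2 ∪ T4 = {X0, X1, X2, X3, X4, X5, X6, X7, X8, X9}); total cost 7 + 13 = 20.
No covering selection has total cost below 20.

20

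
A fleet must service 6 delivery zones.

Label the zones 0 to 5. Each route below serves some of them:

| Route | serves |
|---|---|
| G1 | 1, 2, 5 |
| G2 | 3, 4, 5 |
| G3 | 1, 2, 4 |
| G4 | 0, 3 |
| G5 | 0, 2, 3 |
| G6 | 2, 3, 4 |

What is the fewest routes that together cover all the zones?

Take {G1, G2, G4}. Their union is {0, 1, 2, 3, 4, 5}, which is all 6 zones.
No 2 of the 6 routes cover everything (all 15 combinations miss at least one zone), so 3 is optimal.

3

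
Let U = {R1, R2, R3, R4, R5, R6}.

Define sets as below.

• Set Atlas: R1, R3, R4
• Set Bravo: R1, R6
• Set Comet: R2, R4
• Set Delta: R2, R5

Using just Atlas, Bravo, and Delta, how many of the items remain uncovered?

Union of Atlas, Bravo, Delta = {R1, R2, R3, R4, R5, R6} — that's every item, so 0 are uncovered.

0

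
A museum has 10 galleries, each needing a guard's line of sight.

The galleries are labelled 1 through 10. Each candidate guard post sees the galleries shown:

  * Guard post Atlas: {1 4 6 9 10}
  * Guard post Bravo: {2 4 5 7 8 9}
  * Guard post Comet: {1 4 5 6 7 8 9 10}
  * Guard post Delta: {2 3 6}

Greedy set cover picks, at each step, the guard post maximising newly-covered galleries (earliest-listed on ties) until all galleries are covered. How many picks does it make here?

2

Greedy: pick Comet (covers 8 new) → pick Delta (covers 2 new). Total picks: 2.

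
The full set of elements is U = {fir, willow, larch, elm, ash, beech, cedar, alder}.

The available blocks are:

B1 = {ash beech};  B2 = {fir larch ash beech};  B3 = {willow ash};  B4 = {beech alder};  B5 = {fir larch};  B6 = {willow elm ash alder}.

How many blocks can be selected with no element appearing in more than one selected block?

3

B3, B4, B5 are pairwise disjoint (B3={willow,ash}; B4={beech,alder}; B5={fir,larch}).
Every remaining block overlaps one of these, and no 4 of the listed blocks are pairwise disjoint, so 3 is the maximum.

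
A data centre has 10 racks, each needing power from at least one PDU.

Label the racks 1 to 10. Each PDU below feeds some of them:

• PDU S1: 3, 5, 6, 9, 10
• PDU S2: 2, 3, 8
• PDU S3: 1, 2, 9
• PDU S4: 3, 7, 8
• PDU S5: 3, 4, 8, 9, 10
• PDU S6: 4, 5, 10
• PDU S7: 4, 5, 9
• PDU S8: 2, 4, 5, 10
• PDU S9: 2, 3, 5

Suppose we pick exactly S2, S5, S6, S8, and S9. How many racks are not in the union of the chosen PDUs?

Union of S2, S5, S6, S8, S9 = {2, 3, 4, 5, 8, 9, 10}.
Not covered: 1, 6, 7 — 3 racks.

3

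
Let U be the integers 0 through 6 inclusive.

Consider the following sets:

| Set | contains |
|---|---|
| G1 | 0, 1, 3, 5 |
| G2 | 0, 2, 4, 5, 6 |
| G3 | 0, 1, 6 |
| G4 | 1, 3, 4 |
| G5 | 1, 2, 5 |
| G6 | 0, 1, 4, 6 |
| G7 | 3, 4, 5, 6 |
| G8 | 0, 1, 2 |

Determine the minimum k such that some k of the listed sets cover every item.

2

Take {G2, G4}. Their union is {0, 1, 2, 3, 4, 5, 6}, which is all 7 items.
No single set has all 7 items (the largest, G2, has 5), so 2 is optimal.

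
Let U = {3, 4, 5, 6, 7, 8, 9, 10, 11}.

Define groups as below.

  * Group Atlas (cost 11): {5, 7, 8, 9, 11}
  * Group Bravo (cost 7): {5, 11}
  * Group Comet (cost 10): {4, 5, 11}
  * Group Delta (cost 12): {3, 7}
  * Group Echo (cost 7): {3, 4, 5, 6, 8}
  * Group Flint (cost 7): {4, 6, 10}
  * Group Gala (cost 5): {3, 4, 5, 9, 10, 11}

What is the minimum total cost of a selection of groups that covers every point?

23

Atlas, Flint, Gala together cover every point (Atlas ∪ Flint ∪ Gala = {3, 4, 5, 6, 7, 8, 9, 10, 11}); total cost 11 + 7 + 5 = 23.
No covering selection has total cost below 23.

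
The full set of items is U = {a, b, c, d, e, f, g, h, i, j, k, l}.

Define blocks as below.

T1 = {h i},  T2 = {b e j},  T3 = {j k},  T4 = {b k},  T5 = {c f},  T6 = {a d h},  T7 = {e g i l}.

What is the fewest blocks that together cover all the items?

5

T2, T4, T5, T6, and T7 cover everything between them: the union {a, b, c, d, e, f, g, h, i, j, k, l} is all of U.
No 4 of the 7 blocks cover everything (all 35 combinations miss at least one item), so 5 is optimal.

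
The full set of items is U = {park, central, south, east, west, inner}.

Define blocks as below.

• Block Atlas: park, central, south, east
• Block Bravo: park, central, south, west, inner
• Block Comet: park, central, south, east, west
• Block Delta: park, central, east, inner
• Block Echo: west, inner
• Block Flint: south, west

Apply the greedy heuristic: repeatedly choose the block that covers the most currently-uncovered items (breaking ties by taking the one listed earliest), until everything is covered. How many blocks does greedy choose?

Greedy: pick Bravo (covers 5 new) → pick Atlas (covers 1 new). Total picks: 2.

2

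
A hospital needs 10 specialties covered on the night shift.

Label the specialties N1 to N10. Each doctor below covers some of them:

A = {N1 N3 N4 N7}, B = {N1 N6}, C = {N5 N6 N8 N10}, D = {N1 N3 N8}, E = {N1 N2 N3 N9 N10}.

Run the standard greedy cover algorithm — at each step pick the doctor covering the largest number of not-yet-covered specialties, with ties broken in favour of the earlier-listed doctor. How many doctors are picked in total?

Greedy: pick E (covers 5 new) → pick C (covers 3 new) → pick A (covers 2 new). Total picks: 3.

3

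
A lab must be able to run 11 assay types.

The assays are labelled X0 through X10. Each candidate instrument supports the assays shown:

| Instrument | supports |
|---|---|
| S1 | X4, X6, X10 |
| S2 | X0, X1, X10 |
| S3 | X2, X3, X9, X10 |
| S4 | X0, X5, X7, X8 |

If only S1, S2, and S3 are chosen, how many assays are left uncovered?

3

Union of S1, S2, S3 = {X0, X1, X2, X3, X4, X6, X9, X10}.
Not covered: X5, X7, X8 — 3 assays.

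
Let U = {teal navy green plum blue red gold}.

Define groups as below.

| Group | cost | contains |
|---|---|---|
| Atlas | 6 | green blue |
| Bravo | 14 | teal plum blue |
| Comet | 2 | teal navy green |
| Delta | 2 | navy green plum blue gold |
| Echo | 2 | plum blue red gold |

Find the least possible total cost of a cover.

Comet, Echo together cover every point (Comet ∪ Echo = {teal, navy, green, plum, blue, red, gold}); total cost 2 + 2 = 4.
The greedy pick Delta, Comet, Echo costs 6; no covering selection beats 4.

4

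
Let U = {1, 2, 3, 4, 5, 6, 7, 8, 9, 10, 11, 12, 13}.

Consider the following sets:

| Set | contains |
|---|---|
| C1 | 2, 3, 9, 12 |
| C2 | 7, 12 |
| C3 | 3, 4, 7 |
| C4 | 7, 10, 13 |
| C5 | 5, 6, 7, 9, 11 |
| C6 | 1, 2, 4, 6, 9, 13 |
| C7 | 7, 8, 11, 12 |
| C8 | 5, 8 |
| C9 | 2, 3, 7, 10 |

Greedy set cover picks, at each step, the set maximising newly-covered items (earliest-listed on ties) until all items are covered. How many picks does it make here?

4

Greedy: pick C6 (covers 6 new) → pick C7 (covers 4 new) → pick C9 (covers 2 new) → pick C5 (covers 1 new). Total picks: 4.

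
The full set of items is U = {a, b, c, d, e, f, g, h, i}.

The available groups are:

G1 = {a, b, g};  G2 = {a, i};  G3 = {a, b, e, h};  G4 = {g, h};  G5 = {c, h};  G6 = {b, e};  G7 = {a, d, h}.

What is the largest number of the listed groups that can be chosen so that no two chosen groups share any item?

3

G2, G5, G6 are pairwise disjoint (G2={a,i}; G5={c,h}; G6={b,e}).
Every remaining group overlaps one of these, and no 4 of the listed groups are pairwise disjoint, so 3 is the maximum.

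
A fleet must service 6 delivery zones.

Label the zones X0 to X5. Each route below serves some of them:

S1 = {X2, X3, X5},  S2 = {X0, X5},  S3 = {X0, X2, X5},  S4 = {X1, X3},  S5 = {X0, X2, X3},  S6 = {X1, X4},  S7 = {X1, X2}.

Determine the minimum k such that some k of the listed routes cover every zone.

3

Take {S2, S5, S6}. Their union is {X0, X1, X2, X3, X4, X5}, which is all 6 zones.
Only S6 contains X4, so S6 is forced; the remaining 4 zones need at least 2 more routes (each remaining route adds at most 3) — so at least 3 routes are needed, and 3 is optimal.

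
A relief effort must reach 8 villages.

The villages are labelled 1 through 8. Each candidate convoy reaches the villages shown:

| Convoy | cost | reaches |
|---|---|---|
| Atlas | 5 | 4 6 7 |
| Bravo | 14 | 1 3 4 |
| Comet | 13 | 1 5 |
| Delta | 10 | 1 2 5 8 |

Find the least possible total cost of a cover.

Atlas, Bravo, Delta together cover every village (Atlas ∪ Bravo ∪ Delta = {1, 2, 3, 4, 5, 6, 7, 8}); total cost 5 + 14 + 10 = 29.
No covering selection has total cost below 29.

29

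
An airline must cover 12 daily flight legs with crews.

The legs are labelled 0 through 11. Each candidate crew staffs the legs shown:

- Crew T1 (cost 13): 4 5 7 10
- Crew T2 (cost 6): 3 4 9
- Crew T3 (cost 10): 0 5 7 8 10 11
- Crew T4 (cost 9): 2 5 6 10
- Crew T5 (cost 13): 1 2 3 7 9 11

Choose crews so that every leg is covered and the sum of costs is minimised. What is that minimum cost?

38

T2, T3, T4, T5 together cover every leg (T2 ∪ T3 ∪ T4 ∪ T5 = {0, 1, 2, 3, 4, 5, 6, 7, 8, 9, 10, 11}); total cost 6 + 10 + 9 + 13 = 38.
No covering selection has total cost below 38.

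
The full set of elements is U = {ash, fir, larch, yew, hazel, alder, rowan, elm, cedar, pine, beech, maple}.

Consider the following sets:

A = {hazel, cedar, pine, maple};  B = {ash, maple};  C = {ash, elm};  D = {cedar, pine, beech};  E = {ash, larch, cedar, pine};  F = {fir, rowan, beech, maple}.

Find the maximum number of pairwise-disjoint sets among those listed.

C, F are pairwise disjoint (C={ash,elm}; F={fir,rowan,beech,maple}).
Every remaining set overlaps one of these, and no 3 of the listed sets are pairwise disjoint, so 2 is the maximum.

2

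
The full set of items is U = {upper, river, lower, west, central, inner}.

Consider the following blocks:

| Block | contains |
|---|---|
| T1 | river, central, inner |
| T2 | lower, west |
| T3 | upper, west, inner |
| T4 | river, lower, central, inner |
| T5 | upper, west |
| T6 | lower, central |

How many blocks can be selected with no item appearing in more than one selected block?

T1, T2 are pairwise disjoint (T1={river,central,inner}; T2={lower,west}).
Every remaining block overlaps one of these, and no 3 of the listed blocks are pairwise disjoint, so 2 is the maximum.

2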